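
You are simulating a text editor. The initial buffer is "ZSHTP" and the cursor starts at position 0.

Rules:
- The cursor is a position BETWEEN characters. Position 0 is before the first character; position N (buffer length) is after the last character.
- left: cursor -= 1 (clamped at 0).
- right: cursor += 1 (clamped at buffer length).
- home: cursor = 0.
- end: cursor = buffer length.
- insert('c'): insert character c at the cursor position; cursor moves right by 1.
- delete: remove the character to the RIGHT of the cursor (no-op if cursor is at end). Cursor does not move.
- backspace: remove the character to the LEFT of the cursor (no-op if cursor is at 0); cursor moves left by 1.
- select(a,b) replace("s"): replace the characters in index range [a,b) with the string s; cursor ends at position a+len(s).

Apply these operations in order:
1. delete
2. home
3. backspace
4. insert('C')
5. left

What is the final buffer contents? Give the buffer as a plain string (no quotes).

After op 1 (delete): buf='SHTP' cursor=0
After op 2 (home): buf='SHTP' cursor=0
After op 3 (backspace): buf='SHTP' cursor=0
After op 4 (insert('C')): buf='CSHTP' cursor=1
After op 5 (left): buf='CSHTP' cursor=0

Answer: CSHTP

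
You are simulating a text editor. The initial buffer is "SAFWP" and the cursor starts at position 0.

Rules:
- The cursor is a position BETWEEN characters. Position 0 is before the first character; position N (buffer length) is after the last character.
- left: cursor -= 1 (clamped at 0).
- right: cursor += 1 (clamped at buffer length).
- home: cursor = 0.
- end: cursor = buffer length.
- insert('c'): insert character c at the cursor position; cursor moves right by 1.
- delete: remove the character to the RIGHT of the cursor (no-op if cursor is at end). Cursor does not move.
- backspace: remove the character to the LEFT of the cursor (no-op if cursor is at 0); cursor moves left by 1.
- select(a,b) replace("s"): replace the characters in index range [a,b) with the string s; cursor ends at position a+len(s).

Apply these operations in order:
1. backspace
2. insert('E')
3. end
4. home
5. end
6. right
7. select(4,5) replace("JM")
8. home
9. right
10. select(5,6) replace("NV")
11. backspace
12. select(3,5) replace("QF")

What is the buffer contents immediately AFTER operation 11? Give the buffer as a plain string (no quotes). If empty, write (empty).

After op 1 (backspace): buf='SAFWP' cursor=0
After op 2 (insert('E')): buf='ESAFWP' cursor=1
After op 3 (end): buf='ESAFWP' cursor=6
After op 4 (home): buf='ESAFWP' cursor=0
After op 5 (end): buf='ESAFWP' cursor=6
After op 6 (right): buf='ESAFWP' cursor=6
After op 7 (select(4,5) replace("JM")): buf='ESAFJMP' cursor=6
After op 8 (home): buf='ESAFJMP' cursor=0
After op 9 (right): buf='ESAFJMP' cursor=1
After op 10 (select(5,6) replace("NV")): buf='ESAFJNVP' cursor=7
After op 11 (backspace): buf='ESAFJNP' cursor=6

Answer: ESAFJNP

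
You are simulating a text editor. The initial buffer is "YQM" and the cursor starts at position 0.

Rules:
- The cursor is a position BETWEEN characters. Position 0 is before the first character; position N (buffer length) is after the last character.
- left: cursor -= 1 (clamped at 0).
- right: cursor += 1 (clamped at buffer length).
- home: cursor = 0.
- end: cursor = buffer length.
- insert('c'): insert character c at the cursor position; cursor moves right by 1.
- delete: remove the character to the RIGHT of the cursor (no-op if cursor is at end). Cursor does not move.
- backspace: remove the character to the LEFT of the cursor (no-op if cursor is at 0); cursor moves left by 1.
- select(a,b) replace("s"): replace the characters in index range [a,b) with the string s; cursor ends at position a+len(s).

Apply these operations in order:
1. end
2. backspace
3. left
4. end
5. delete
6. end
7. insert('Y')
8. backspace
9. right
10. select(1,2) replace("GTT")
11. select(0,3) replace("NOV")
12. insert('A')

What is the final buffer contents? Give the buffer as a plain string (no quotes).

Answer: NOVAT

Derivation:
After op 1 (end): buf='YQM' cursor=3
After op 2 (backspace): buf='YQ' cursor=2
After op 3 (left): buf='YQ' cursor=1
After op 4 (end): buf='YQ' cursor=2
After op 5 (delete): buf='YQ' cursor=2
After op 6 (end): buf='YQ' cursor=2
After op 7 (insert('Y')): buf='YQY' cursor=3
After op 8 (backspace): buf='YQ' cursor=2
After op 9 (right): buf='YQ' cursor=2
After op 10 (select(1,2) replace("GTT")): buf='YGTT' cursor=4
After op 11 (select(0,3) replace("NOV")): buf='NOVT' cursor=3
After op 12 (insert('A')): buf='NOVAT' cursor=4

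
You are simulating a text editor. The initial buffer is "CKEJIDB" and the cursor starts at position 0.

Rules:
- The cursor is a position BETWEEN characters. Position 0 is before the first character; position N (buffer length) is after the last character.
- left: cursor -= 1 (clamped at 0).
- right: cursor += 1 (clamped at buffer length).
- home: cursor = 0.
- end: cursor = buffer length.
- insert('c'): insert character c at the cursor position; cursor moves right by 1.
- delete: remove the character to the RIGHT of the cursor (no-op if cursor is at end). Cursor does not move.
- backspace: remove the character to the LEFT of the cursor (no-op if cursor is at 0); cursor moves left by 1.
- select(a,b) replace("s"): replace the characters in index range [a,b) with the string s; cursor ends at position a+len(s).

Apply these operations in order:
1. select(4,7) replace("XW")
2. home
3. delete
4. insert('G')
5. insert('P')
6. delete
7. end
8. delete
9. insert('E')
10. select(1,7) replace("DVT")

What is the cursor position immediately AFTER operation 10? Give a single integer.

Answer: 4

Derivation:
After op 1 (select(4,7) replace("XW")): buf='CKEJXW' cursor=6
After op 2 (home): buf='CKEJXW' cursor=0
After op 3 (delete): buf='KEJXW' cursor=0
After op 4 (insert('G')): buf='GKEJXW' cursor=1
After op 5 (insert('P')): buf='GPKEJXW' cursor=2
After op 6 (delete): buf='GPEJXW' cursor=2
After op 7 (end): buf='GPEJXW' cursor=6
After op 8 (delete): buf='GPEJXW' cursor=6
After op 9 (insert('E')): buf='GPEJXWE' cursor=7
After op 10 (select(1,7) replace("DVT")): buf='GDVT' cursor=4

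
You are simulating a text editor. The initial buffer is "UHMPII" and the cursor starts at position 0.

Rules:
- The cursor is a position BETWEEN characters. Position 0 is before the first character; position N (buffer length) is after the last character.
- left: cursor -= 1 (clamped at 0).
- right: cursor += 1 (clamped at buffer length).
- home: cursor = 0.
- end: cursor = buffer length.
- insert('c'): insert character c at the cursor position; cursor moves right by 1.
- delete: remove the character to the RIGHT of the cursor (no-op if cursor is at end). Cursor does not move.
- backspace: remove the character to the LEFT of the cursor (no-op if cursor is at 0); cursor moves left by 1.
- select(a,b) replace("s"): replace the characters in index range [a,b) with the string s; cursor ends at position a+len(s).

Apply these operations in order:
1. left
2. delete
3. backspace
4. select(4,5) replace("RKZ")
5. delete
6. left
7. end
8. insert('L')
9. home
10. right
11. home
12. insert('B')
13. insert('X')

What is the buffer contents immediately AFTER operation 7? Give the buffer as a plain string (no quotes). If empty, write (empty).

After op 1 (left): buf='UHMPII' cursor=0
After op 2 (delete): buf='HMPII' cursor=0
After op 3 (backspace): buf='HMPII' cursor=0
After op 4 (select(4,5) replace("RKZ")): buf='HMPIRKZ' cursor=7
After op 5 (delete): buf='HMPIRKZ' cursor=7
After op 6 (left): buf='HMPIRKZ' cursor=6
After op 7 (end): buf='HMPIRKZ' cursor=7

Answer: HMPIRKZ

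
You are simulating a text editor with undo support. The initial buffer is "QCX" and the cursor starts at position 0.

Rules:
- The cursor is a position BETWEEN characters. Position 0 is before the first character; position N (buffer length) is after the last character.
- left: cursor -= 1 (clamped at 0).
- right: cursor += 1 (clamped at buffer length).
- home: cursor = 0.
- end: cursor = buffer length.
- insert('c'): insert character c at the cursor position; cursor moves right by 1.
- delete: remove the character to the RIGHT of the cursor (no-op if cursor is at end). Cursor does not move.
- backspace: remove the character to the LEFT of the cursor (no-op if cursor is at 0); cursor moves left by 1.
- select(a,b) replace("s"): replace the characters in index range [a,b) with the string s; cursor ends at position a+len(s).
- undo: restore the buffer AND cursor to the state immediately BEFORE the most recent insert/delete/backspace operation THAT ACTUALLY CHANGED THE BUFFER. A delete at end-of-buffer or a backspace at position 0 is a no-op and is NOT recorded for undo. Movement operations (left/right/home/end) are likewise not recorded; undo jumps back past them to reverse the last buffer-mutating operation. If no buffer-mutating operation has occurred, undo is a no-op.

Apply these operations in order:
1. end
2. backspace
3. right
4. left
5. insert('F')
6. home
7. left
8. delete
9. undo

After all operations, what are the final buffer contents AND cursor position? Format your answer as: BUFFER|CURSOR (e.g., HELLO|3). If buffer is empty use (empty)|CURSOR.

After op 1 (end): buf='QCX' cursor=3
After op 2 (backspace): buf='QC' cursor=2
After op 3 (right): buf='QC' cursor=2
After op 4 (left): buf='QC' cursor=1
After op 5 (insert('F')): buf='QFC' cursor=2
After op 6 (home): buf='QFC' cursor=0
After op 7 (left): buf='QFC' cursor=0
After op 8 (delete): buf='FC' cursor=0
After op 9 (undo): buf='QFC' cursor=0

Answer: QFC|0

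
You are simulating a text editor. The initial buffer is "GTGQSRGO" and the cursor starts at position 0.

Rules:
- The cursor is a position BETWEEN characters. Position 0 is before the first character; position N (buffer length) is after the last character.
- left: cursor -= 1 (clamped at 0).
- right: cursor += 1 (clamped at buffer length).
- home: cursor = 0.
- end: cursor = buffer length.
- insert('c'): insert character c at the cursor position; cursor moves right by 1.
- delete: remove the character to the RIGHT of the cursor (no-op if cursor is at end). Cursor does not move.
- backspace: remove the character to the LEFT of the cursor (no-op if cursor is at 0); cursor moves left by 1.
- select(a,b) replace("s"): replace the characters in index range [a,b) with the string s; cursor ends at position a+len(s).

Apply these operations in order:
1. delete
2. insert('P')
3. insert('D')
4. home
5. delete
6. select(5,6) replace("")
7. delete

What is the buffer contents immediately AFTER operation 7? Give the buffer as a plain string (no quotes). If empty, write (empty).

After op 1 (delete): buf='TGQSRGO' cursor=0
After op 2 (insert('P')): buf='PTGQSRGO' cursor=1
After op 3 (insert('D')): buf='PDTGQSRGO' cursor=2
After op 4 (home): buf='PDTGQSRGO' cursor=0
After op 5 (delete): buf='DTGQSRGO' cursor=0
After op 6 (select(5,6) replace("")): buf='DTGQSGO' cursor=5
After op 7 (delete): buf='DTGQSO' cursor=5

Answer: DTGQSO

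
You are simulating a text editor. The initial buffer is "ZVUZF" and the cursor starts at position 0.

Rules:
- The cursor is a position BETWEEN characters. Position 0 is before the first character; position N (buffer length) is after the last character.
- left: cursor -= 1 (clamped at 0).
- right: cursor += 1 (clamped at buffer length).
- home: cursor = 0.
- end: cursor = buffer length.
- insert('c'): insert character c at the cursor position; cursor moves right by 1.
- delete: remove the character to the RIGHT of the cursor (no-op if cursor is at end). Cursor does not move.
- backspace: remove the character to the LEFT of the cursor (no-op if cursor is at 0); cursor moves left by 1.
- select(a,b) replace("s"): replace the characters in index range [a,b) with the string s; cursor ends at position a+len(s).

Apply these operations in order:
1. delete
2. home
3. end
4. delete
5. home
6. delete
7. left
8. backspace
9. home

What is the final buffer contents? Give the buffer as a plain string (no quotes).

After op 1 (delete): buf='VUZF' cursor=0
After op 2 (home): buf='VUZF' cursor=0
After op 3 (end): buf='VUZF' cursor=4
After op 4 (delete): buf='VUZF' cursor=4
After op 5 (home): buf='VUZF' cursor=0
After op 6 (delete): buf='UZF' cursor=0
After op 7 (left): buf='UZF' cursor=0
After op 8 (backspace): buf='UZF' cursor=0
After op 9 (home): buf='UZF' cursor=0

Answer: UZF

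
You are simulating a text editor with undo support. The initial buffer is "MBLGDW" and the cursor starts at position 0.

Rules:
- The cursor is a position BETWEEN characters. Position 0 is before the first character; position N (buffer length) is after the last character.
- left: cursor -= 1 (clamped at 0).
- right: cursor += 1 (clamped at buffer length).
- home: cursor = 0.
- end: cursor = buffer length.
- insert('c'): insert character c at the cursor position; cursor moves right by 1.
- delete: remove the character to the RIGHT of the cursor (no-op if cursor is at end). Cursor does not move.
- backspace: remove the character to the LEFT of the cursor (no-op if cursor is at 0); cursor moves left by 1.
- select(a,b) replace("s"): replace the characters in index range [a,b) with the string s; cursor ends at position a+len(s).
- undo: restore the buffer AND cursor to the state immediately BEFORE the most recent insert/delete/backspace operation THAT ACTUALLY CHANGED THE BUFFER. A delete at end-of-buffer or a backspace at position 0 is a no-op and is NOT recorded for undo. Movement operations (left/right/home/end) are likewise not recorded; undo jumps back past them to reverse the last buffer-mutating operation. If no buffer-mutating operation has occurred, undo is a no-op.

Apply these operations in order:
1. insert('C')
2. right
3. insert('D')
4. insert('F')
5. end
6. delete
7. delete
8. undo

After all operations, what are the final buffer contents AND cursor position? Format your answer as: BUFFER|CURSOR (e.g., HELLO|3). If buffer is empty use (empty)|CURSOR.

After op 1 (insert('C')): buf='CMBLGDW' cursor=1
After op 2 (right): buf='CMBLGDW' cursor=2
After op 3 (insert('D')): buf='CMDBLGDW' cursor=3
After op 4 (insert('F')): buf='CMDFBLGDW' cursor=4
After op 5 (end): buf='CMDFBLGDW' cursor=9
After op 6 (delete): buf='CMDFBLGDW' cursor=9
After op 7 (delete): buf='CMDFBLGDW' cursor=9
After op 8 (undo): buf='CMDBLGDW' cursor=3

Answer: CMDBLGDW|3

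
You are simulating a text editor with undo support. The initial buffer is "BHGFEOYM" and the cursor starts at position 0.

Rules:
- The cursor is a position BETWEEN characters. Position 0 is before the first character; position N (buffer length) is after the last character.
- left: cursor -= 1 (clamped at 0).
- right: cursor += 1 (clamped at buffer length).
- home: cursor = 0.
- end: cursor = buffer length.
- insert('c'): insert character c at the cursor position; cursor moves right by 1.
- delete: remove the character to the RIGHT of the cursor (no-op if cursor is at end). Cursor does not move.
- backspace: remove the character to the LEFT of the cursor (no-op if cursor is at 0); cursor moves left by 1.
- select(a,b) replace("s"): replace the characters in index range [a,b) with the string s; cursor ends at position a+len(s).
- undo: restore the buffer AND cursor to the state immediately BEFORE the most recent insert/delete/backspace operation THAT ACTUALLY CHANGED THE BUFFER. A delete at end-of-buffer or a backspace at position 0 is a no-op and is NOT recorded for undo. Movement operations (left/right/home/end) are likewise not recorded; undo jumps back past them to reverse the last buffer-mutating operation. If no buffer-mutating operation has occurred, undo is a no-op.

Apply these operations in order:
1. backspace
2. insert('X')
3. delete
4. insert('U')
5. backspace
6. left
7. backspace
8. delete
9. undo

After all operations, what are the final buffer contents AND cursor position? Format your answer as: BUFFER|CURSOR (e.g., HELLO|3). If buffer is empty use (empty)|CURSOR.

After op 1 (backspace): buf='BHGFEOYM' cursor=0
After op 2 (insert('X')): buf='XBHGFEOYM' cursor=1
After op 3 (delete): buf='XHGFEOYM' cursor=1
After op 4 (insert('U')): buf='XUHGFEOYM' cursor=2
After op 5 (backspace): buf='XHGFEOYM' cursor=1
After op 6 (left): buf='XHGFEOYM' cursor=0
After op 7 (backspace): buf='XHGFEOYM' cursor=0
After op 8 (delete): buf='HGFEOYM' cursor=0
After op 9 (undo): buf='XHGFEOYM' cursor=0

Answer: XHGFEOYM|0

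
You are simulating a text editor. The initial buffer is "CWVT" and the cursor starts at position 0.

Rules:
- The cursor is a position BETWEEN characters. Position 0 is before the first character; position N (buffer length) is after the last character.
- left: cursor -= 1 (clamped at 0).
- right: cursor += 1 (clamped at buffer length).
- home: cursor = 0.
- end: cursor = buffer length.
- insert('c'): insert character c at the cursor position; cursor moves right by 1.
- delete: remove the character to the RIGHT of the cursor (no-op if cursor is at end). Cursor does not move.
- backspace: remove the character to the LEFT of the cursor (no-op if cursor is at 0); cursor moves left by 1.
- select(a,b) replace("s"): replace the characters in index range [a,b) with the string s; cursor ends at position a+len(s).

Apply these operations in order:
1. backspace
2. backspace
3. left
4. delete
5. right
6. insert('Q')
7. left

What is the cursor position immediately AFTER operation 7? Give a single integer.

Answer: 1

Derivation:
After op 1 (backspace): buf='CWVT' cursor=0
After op 2 (backspace): buf='CWVT' cursor=0
After op 3 (left): buf='CWVT' cursor=0
After op 4 (delete): buf='WVT' cursor=0
After op 5 (right): buf='WVT' cursor=1
After op 6 (insert('Q')): buf='WQVT' cursor=2
After op 7 (left): buf='WQVT' cursor=1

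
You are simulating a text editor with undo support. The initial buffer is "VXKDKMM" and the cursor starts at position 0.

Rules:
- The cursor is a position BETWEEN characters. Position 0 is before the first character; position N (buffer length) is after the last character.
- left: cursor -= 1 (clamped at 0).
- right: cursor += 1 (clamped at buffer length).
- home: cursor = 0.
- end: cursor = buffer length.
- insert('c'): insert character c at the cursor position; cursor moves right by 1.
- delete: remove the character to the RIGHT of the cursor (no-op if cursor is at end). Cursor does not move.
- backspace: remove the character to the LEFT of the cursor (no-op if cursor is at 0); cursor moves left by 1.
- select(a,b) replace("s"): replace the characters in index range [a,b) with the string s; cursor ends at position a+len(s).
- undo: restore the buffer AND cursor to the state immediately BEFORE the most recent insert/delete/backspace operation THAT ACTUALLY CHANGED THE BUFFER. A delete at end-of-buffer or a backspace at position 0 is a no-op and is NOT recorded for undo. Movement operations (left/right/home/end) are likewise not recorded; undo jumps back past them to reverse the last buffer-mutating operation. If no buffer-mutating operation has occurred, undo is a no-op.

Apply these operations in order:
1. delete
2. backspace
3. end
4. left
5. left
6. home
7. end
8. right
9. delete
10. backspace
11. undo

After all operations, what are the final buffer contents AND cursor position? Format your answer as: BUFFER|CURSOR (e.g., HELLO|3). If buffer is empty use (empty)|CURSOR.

After op 1 (delete): buf='XKDKMM' cursor=0
After op 2 (backspace): buf='XKDKMM' cursor=0
After op 3 (end): buf='XKDKMM' cursor=6
After op 4 (left): buf='XKDKMM' cursor=5
After op 5 (left): buf='XKDKMM' cursor=4
After op 6 (home): buf='XKDKMM' cursor=0
After op 7 (end): buf='XKDKMM' cursor=6
After op 8 (right): buf='XKDKMM' cursor=6
After op 9 (delete): buf='XKDKMM' cursor=6
After op 10 (backspace): buf='XKDKM' cursor=5
After op 11 (undo): buf='XKDKMM' cursor=6

Answer: XKDKMM|6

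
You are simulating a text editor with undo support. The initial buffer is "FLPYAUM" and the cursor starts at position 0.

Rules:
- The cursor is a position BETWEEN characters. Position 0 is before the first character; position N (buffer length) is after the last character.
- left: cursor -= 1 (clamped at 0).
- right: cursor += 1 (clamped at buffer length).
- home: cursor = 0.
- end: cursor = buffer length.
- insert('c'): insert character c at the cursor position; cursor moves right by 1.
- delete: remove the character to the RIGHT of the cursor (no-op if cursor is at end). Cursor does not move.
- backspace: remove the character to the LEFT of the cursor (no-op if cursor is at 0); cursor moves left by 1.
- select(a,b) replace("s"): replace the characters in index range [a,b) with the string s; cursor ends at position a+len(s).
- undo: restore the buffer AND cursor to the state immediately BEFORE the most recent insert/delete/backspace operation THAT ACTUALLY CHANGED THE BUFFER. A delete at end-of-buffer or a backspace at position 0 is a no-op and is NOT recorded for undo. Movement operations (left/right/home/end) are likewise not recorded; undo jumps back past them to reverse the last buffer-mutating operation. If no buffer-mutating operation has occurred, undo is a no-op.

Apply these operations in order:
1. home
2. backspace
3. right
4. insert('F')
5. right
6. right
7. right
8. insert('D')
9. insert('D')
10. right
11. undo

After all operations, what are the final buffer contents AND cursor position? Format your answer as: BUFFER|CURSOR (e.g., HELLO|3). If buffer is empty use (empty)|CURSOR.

After op 1 (home): buf='FLPYAUM' cursor=0
After op 2 (backspace): buf='FLPYAUM' cursor=0
After op 3 (right): buf='FLPYAUM' cursor=1
After op 4 (insert('F')): buf='FFLPYAUM' cursor=2
After op 5 (right): buf='FFLPYAUM' cursor=3
After op 6 (right): buf='FFLPYAUM' cursor=4
After op 7 (right): buf='FFLPYAUM' cursor=5
After op 8 (insert('D')): buf='FFLPYDAUM' cursor=6
After op 9 (insert('D')): buf='FFLPYDDAUM' cursor=7
After op 10 (right): buf='FFLPYDDAUM' cursor=8
After op 11 (undo): buf='FFLPYDAUM' cursor=6

Answer: FFLPYDAUM|6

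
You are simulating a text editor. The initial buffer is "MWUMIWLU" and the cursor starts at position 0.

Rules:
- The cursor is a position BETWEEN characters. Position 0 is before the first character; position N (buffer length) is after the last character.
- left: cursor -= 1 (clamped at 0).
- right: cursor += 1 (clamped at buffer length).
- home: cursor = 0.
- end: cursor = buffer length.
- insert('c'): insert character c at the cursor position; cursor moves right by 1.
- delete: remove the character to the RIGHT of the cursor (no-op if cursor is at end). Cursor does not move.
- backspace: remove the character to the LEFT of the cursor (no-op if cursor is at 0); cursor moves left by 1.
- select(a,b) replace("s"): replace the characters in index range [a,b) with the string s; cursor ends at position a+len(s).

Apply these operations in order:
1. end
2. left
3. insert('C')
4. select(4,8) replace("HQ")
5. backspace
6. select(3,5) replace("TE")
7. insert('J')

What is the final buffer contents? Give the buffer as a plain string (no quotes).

Answer: MWUTEJU

Derivation:
After op 1 (end): buf='MWUMIWLU' cursor=8
After op 2 (left): buf='MWUMIWLU' cursor=7
After op 3 (insert('C')): buf='MWUMIWLCU' cursor=8
After op 4 (select(4,8) replace("HQ")): buf='MWUMHQU' cursor=6
After op 5 (backspace): buf='MWUMHU' cursor=5
After op 6 (select(3,5) replace("TE")): buf='MWUTEU' cursor=5
After op 7 (insert('J')): buf='MWUTEJU' cursor=6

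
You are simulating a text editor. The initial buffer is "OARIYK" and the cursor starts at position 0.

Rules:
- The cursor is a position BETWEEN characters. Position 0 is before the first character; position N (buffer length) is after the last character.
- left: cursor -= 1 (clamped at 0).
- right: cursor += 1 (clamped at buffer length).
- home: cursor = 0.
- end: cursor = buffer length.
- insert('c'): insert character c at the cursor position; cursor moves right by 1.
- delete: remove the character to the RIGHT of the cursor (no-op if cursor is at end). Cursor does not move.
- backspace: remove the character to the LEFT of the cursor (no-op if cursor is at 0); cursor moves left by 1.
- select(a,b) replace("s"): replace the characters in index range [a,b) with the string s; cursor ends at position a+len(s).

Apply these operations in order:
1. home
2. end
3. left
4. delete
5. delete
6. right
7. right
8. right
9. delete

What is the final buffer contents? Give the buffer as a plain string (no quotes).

After op 1 (home): buf='OARIYK' cursor=0
After op 2 (end): buf='OARIYK' cursor=6
After op 3 (left): buf='OARIYK' cursor=5
After op 4 (delete): buf='OARIY' cursor=5
After op 5 (delete): buf='OARIY' cursor=5
After op 6 (right): buf='OARIY' cursor=5
After op 7 (right): buf='OARIY' cursor=5
After op 8 (right): buf='OARIY' cursor=5
After op 9 (delete): buf='OARIY' cursor=5

Answer: OARIY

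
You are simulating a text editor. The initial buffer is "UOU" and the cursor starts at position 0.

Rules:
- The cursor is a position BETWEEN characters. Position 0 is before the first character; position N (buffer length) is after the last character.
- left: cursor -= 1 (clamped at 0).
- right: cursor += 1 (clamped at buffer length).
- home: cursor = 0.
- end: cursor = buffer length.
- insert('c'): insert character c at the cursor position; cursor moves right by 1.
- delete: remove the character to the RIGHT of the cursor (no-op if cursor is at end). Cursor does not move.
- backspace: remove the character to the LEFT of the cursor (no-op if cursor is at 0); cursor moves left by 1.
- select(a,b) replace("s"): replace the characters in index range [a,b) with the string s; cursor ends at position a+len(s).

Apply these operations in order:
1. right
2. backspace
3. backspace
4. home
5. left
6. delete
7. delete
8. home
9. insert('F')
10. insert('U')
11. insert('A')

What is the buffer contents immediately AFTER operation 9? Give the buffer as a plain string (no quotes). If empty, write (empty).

Answer: F

Derivation:
After op 1 (right): buf='UOU' cursor=1
After op 2 (backspace): buf='OU' cursor=0
After op 3 (backspace): buf='OU' cursor=0
After op 4 (home): buf='OU' cursor=0
After op 5 (left): buf='OU' cursor=0
After op 6 (delete): buf='U' cursor=0
After op 7 (delete): buf='(empty)' cursor=0
After op 8 (home): buf='(empty)' cursor=0
After op 9 (insert('F')): buf='F' cursor=1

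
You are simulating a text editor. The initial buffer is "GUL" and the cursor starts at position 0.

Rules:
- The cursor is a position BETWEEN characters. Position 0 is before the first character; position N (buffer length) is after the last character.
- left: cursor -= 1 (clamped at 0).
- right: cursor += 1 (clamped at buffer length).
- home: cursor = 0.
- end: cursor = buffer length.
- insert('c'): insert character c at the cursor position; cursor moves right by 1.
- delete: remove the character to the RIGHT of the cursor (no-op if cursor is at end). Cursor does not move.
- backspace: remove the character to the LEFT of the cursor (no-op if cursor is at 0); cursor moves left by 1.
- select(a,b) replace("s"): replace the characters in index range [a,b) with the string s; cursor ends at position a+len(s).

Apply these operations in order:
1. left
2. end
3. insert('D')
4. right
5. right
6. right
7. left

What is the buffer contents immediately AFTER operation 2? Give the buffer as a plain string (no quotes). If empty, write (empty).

After op 1 (left): buf='GUL' cursor=0
After op 2 (end): buf='GUL' cursor=3

Answer: GUL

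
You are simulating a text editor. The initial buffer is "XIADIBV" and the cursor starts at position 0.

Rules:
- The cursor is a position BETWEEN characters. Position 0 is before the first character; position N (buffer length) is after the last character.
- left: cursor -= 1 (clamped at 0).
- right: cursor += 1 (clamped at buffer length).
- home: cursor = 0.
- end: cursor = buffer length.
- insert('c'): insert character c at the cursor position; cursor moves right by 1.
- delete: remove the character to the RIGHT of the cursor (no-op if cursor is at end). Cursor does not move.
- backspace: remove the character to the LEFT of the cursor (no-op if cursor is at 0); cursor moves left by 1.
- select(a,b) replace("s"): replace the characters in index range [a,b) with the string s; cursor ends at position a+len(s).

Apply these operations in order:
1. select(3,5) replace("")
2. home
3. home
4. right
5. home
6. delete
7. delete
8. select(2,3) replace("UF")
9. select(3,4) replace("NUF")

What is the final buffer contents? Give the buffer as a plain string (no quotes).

After op 1 (select(3,5) replace("")): buf='XIABV' cursor=3
After op 2 (home): buf='XIABV' cursor=0
After op 3 (home): buf='XIABV' cursor=0
After op 4 (right): buf='XIABV' cursor=1
After op 5 (home): buf='XIABV' cursor=0
After op 6 (delete): buf='IABV' cursor=0
After op 7 (delete): buf='ABV' cursor=0
After op 8 (select(2,3) replace("UF")): buf='ABUF' cursor=4
After op 9 (select(3,4) replace("NUF")): buf='ABUNUF' cursor=6

Answer: ABUNUF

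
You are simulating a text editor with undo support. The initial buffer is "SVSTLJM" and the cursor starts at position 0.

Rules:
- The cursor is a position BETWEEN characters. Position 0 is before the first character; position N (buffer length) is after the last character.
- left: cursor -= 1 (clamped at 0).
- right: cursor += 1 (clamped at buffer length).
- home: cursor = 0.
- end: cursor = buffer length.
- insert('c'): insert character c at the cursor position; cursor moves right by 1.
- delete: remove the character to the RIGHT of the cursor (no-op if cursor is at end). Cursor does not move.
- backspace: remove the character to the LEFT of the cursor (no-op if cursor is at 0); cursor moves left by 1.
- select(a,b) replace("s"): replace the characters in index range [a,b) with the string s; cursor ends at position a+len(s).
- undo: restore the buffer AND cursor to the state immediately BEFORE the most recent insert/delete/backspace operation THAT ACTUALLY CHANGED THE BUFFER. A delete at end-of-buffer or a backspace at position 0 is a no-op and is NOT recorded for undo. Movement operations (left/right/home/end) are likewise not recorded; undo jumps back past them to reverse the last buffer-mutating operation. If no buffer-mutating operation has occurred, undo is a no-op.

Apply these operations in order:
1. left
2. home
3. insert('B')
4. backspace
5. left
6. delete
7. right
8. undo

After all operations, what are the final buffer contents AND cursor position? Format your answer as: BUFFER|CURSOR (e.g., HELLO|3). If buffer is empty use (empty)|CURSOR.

Answer: SVSTLJM|0

Derivation:
After op 1 (left): buf='SVSTLJM' cursor=0
After op 2 (home): buf='SVSTLJM' cursor=0
After op 3 (insert('B')): buf='BSVSTLJM' cursor=1
After op 4 (backspace): buf='SVSTLJM' cursor=0
After op 5 (left): buf='SVSTLJM' cursor=0
After op 6 (delete): buf='VSTLJM' cursor=0
After op 7 (right): buf='VSTLJM' cursor=1
After op 8 (undo): buf='SVSTLJM' cursor=0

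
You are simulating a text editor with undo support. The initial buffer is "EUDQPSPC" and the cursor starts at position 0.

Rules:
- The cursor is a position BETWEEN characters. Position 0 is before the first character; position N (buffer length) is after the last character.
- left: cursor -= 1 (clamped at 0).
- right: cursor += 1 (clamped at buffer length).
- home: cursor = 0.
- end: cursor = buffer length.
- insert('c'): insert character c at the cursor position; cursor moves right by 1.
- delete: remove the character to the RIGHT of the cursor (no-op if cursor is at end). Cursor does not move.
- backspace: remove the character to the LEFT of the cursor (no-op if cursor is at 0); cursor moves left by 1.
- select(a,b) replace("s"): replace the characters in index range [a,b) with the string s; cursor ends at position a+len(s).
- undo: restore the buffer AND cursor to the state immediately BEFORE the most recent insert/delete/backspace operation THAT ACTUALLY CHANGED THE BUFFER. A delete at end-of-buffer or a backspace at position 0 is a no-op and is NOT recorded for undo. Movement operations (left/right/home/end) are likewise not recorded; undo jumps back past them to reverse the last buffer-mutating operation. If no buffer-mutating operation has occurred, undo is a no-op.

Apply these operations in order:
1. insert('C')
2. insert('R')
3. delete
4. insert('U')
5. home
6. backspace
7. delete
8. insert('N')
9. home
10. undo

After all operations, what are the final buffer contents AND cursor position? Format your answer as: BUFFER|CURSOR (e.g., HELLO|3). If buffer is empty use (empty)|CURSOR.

Answer: RUUDQPSPC|0

Derivation:
After op 1 (insert('C')): buf='CEUDQPSPC' cursor=1
After op 2 (insert('R')): buf='CREUDQPSPC' cursor=2
After op 3 (delete): buf='CRUDQPSPC' cursor=2
After op 4 (insert('U')): buf='CRUUDQPSPC' cursor=3
After op 5 (home): buf='CRUUDQPSPC' cursor=0
After op 6 (backspace): buf='CRUUDQPSPC' cursor=0
After op 7 (delete): buf='RUUDQPSPC' cursor=0
After op 8 (insert('N')): buf='NRUUDQPSPC' cursor=1
After op 9 (home): buf='NRUUDQPSPC' cursor=0
After op 10 (undo): buf='RUUDQPSPC' cursor=0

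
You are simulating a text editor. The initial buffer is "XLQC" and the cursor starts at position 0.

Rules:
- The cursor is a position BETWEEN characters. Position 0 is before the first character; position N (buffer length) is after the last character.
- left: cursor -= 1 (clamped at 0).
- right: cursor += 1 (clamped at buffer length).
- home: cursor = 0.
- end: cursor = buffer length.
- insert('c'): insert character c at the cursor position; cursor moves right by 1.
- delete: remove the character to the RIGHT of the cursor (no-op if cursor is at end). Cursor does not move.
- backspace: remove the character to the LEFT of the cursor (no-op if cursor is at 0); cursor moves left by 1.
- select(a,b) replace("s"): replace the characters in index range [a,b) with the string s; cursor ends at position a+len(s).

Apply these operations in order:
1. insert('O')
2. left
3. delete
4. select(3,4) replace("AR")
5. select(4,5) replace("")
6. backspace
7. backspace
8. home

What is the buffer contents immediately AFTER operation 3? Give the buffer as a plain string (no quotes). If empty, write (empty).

After op 1 (insert('O')): buf='OXLQC' cursor=1
After op 2 (left): buf='OXLQC' cursor=0
After op 3 (delete): buf='XLQC' cursor=0

Answer: XLQC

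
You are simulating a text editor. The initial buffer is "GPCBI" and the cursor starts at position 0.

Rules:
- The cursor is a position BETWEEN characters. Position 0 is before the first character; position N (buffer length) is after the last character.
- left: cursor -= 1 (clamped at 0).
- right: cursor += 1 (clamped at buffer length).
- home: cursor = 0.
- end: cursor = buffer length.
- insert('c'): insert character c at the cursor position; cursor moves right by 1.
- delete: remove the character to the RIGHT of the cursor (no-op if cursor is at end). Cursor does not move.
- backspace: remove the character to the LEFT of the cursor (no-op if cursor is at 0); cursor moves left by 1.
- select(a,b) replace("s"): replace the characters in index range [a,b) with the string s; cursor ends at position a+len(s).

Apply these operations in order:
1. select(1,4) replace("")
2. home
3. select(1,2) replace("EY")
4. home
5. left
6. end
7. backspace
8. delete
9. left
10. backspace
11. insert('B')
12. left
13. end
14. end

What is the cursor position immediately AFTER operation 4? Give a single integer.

Answer: 0

Derivation:
After op 1 (select(1,4) replace("")): buf='GI' cursor=1
After op 2 (home): buf='GI' cursor=0
After op 3 (select(1,2) replace("EY")): buf='GEY' cursor=3
After op 4 (home): buf='GEY' cursor=0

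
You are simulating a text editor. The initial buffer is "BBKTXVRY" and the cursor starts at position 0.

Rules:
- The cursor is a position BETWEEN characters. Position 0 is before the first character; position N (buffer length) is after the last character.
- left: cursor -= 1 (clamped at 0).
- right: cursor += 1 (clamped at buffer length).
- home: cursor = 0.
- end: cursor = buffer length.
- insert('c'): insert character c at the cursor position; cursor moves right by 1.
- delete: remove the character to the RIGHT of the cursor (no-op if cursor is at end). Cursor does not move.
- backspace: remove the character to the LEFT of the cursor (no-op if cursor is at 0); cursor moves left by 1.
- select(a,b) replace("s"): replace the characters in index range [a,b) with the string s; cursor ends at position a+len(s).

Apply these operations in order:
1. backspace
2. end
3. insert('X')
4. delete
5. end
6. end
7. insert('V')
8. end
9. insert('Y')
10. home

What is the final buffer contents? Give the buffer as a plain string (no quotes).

After op 1 (backspace): buf='BBKTXVRY' cursor=0
After op 2 (end): buf='BBKTXVRY' cursor=8
After op 3 (insert('X')): buf='BBKTXVRYX' cursor=9
After op 4 (delete): buf='BBKTXVRYX' cursor=9
After op 5 (end): buf='BBKTXVRYX' cursor=9
After op 6 (end): buf='BBKTXVRYX' cursor=9
After op 7 (insert('V')): buf='BBKTXVRYXV' cursor=10
After op 8 (end): buf='BBKTXVRYXV' cursor=10
After op 9 (insert('Y')): buf='BBKTXVRYXVY' cursor=11
After op 10 (home): buf='BBKTXVRYXVY' cursor=0

Answer: BBKTXVRYXVY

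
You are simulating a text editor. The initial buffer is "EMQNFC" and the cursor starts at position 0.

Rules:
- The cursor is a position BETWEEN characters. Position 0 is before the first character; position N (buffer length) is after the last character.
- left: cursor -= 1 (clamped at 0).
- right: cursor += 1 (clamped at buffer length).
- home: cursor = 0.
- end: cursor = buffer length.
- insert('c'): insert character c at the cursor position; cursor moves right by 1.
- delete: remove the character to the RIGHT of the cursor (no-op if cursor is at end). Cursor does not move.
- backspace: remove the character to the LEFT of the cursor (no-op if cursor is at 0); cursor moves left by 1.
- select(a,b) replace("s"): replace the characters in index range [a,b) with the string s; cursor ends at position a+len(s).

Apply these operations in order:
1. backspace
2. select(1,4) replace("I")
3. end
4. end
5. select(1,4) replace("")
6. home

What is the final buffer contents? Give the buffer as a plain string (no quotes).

After op 1 (backspace): buf='EMQNFC' cursor=0
After op 2 (select(1,4) replace("I")): buf='EIFC' cursor=2
After op 3 (end): buf='EIFC' cursor=4
After op 4 (end): buf='EIFC' cursor=4
After op 5 (select(1,4) replace("")): buf='E' cursor=1
After op 6 (home): buf='E' cursor=0

Answer: E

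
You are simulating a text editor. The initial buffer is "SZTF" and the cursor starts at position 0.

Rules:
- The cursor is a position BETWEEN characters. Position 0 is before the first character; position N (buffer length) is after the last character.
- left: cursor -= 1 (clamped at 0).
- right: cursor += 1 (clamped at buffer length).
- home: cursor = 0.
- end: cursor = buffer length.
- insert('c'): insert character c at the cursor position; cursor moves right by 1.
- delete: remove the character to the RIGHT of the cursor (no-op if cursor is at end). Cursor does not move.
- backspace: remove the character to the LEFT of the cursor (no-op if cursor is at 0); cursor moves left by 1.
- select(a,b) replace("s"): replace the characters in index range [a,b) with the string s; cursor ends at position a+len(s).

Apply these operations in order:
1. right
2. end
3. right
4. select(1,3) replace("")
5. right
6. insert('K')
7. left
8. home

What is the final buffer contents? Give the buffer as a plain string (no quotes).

After op 1 (right): buf='SZTF' cursor=1
After op 2 (end): buf='SZTF' cursor=4
After op 3 (right): buf='SZTF' cursor=4
After op 4 (select(1,3) replace("")): buf='SF' cursor=1
After op 5 (right): buf='SF' cursor=2
After op 6 (insert('K')): buf='SFK' cursor=3
After op 7 (left): buf='SFK' cursor=2
After op 8 (home): buf='SFK' cursor=0

Answer: SFK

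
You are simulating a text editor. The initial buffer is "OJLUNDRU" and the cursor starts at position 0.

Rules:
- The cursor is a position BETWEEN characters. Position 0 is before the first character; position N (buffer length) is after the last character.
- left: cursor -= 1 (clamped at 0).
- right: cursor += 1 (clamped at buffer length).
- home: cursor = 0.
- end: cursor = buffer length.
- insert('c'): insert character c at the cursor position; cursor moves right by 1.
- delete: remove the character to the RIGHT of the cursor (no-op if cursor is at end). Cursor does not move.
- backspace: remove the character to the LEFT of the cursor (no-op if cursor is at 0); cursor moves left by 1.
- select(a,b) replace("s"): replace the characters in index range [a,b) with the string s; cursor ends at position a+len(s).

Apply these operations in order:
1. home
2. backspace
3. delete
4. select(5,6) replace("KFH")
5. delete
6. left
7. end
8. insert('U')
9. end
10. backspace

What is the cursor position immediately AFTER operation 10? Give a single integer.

After op 1 (home): buf='OJLUNDRU' cursor=0
After op 2 (backspace): buf='OJLUNDRU' cursor=0
After op 3 (delete): buf='JLUNDRU' cursor=0
After op 4 (select(5,6) replace("KFH")): buf='JLUNDKFHU' cursor=8
After op 5 (delete): buf='JLUNDKFH' cursor=8
After op 6 (left): buf='JLUNDKFH' cursor=7
After op 7 (end): buf='JLUNDKFH' cursor=8
After op 8 (insert('U')): buf='JLUNDKFHU' cursor=9
After op 9 (end): buf='JLUNDKFHU' cursor=9
After op 10 (backspace): buf='JLUNDKFH' cursor=8

Answer: 8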